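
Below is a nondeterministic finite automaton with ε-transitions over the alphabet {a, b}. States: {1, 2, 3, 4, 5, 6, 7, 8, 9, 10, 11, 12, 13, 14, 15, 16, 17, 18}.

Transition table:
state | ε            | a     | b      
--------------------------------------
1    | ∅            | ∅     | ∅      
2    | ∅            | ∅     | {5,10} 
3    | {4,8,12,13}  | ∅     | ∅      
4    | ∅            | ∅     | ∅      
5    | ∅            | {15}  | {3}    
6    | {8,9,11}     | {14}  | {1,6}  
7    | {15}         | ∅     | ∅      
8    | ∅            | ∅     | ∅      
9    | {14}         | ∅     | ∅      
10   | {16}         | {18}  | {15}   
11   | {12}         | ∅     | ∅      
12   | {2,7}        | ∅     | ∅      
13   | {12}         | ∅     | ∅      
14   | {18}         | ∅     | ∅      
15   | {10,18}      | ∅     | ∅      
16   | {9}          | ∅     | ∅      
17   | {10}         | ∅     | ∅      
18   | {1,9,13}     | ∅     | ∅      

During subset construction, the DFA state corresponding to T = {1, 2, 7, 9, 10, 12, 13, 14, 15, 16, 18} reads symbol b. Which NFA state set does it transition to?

2 on b → {5, 10}.
10 on b → {15}.
No b-transition from 1, 7, 9, 12, 13, 14, 15, 16, 18.
Union after reading b: {5, 10, 15}.
Now take the ε-closure:
From 10 via ε: add 16.
From 15 via ε: add 18.
From 16 via ε: add 9.
From 18 via ε: add 1, 13.
From 9 via ε: add 14.
From 13 via ε: add 12.
From 12 via ε: add 2, 7.
No new states can be added; the closed set is {1, 2, 5, 7, 9, 10, 12, 13, 14, 15, 16, 18}.

{1, 2, 5, 7, 9, 10, 12, 13, 14, 15, 16, 18}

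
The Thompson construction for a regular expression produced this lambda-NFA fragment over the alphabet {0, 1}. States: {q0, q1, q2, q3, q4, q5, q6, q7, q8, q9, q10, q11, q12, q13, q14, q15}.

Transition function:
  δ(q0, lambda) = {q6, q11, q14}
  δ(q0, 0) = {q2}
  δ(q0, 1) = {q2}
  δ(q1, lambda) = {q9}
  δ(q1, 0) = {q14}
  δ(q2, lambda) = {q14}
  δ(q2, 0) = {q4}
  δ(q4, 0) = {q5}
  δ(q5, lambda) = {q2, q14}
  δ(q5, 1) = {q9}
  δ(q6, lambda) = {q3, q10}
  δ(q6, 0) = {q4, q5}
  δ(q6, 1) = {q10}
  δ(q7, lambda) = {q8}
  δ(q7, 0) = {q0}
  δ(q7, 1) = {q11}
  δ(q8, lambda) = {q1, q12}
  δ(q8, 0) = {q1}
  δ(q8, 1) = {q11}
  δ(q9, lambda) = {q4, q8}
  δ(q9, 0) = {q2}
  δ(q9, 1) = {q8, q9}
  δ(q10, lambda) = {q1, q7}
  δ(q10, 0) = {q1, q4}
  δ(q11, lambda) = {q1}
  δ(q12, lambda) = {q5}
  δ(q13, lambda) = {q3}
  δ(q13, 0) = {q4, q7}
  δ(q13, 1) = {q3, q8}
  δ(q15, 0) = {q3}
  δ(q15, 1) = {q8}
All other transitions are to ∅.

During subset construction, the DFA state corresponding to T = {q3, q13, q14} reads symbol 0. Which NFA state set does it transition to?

{q1, q2, q4, q5, q7, q8, q9, q12, q14}

q13 on 0 → {q4, q7}.
No 0-transition from q3, q14.
Union after reading 0: {q4, q7}.
Now take the lambda-closure:
From q7 via lambda: add q8.
From q8 via lambda: add q1, q12.
From q1 via lambda: add q9.
From q12 via lambda: add q5.
From q5 via lambda: add q2, q14.
No new states can be added; the closed set is {q1, q2, q4, q5, q7, q8, q9, q12, q14}.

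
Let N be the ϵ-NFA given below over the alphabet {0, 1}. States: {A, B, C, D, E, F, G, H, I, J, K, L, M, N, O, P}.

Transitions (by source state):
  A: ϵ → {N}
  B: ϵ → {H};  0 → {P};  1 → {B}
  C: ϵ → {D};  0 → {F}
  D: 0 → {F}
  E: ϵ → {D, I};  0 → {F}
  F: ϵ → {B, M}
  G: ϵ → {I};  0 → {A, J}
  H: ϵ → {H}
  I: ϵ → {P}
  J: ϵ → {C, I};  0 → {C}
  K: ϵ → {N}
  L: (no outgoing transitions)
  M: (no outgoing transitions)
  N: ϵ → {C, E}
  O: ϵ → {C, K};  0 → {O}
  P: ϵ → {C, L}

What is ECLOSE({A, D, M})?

Start with {A, D, M}.
From A via ϵ: add N.
From N via ϵ: add C, E.
From E via ϵ: add I.
From I via ϵ: add P.
From P via ϵ: add L.
No new states can be added; the closed set is {A, C, D, E, I, L, M, N, P}.

{A, C, D, E, I, L, M, N, P}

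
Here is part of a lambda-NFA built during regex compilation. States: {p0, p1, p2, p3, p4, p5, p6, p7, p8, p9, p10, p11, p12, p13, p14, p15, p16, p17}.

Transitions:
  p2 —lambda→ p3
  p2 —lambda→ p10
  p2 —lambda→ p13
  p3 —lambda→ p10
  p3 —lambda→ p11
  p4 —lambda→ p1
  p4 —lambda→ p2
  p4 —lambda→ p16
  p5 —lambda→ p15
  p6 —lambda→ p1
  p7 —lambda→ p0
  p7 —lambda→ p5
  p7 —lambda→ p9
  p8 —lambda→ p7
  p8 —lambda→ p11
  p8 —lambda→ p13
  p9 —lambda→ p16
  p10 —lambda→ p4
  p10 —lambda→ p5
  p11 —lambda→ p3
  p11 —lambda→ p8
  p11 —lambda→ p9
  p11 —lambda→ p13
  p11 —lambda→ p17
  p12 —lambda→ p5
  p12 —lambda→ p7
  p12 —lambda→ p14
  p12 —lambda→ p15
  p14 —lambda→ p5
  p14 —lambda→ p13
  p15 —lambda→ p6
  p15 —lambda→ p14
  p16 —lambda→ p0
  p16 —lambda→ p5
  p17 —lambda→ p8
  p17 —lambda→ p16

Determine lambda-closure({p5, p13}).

Start with {p5, p13}.
From p5 via lambda: add p15.
From p15 via lambda: add p6, p14.
From p6 via lambda: add p1.
No new states can be added; the closed set is {p1, p5, p6, p13, p14, p15}.

{p1, p5, p6, p13, p14, p15}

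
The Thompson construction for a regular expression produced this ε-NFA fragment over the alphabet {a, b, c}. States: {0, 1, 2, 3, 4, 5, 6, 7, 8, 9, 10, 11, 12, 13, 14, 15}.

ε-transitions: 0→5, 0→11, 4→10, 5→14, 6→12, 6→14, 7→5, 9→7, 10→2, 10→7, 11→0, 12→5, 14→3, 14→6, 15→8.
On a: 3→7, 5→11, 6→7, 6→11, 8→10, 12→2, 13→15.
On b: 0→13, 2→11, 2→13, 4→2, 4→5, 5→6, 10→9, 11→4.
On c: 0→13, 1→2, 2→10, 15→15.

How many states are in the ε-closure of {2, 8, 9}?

9

Start with {2, 8, 9}.
From 9 via ε: add 7.
From 7 via ε: add 5.
From 5 via ε: add 14.
From 14 via ε: add 3, 6.
From 6 via ε: add 12.
ε-closure = {2, 3, 5, 6, 7, 8, 9, 12, 14}, which has 9 states.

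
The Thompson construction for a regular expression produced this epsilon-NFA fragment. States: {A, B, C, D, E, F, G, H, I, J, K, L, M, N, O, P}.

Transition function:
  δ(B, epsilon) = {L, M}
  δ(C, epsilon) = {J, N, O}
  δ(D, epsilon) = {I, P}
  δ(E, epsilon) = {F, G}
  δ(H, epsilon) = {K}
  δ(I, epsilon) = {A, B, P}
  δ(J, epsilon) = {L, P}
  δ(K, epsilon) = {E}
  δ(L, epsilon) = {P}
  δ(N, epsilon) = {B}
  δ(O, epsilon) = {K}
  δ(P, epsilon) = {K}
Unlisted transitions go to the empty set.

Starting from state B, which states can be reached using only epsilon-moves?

Start with {B}.
From B via epsilon: add L, M.
From L via epsilon: add P.
From P via epsilon: add K.
From K via epsilon: add E.
From E via epsilon: add F, G.
No new states can be added; the closed set is {B, E, F, G, K, L, M, P}.

{B, E, F, G, K, L, M, P}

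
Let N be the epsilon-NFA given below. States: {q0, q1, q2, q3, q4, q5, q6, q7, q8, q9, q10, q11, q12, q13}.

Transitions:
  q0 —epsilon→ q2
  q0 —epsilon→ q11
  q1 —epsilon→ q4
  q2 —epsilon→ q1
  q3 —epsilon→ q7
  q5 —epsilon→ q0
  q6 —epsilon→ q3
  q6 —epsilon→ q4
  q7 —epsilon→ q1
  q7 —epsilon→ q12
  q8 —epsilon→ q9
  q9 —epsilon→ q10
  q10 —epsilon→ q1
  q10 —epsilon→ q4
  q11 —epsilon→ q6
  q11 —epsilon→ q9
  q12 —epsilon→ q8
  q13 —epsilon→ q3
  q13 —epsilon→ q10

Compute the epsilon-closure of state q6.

{q1, q3, q4, q6, q7, q8, q9, q10, q12}

Start with {q6}.
From q6 via epsilon: add q3, q4.
From q3 via epsilon: add q7.
From q7 via epsilon: add q1, q12.
From q12 via epsilon: add q8.
From q8 via epsilon: add q9.
From q9 via epsilon: add q10.
No new states can be added; the closed set is {q1, q3, q4, q6, q7, q8, q9, q10, q12}.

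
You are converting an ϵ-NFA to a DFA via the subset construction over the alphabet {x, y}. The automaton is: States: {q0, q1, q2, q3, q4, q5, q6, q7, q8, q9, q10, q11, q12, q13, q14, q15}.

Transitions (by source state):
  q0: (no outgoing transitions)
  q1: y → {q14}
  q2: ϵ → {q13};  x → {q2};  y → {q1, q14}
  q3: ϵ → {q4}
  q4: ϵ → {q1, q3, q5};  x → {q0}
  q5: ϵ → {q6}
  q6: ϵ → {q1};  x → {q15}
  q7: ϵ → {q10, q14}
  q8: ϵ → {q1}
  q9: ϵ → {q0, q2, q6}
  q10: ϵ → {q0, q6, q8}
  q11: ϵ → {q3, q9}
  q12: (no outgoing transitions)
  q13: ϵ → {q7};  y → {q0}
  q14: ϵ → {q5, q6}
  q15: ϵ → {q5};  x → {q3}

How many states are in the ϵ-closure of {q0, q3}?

6

Start with {q0, q3}.
From q3 via ϵ: add q4.
From q4 via ϵ: add q1, q5.
From q5 via ϵ: add q6.
ϵ-closure = {q0, q1, q3, q4, q5, q6}, which has 6 states.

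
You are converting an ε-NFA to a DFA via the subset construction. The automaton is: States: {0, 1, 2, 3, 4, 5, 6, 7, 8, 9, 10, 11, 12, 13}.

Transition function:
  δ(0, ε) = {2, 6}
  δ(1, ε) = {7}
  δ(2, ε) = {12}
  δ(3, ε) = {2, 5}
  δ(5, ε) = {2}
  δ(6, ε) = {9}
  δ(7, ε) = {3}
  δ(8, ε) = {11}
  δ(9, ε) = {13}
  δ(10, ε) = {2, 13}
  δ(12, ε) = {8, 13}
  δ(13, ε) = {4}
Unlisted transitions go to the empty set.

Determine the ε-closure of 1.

Start with {1}.
From 1 via ε: add 7.
From 7 via ε: add 3.
From 3 via ε: add 2, 5.
From 2 via ε: add 12.
From 12 via ε: add 8, 13.
From 8 via ε: add 11.
From 13 via ε: add 4.
No new states can be added; the closed set is {1, 2, 3, 4, 5, 7, 8, 11, 12, 13}.

{1, 2, 3, 4, 5, 7, 8, 11, 12, 13}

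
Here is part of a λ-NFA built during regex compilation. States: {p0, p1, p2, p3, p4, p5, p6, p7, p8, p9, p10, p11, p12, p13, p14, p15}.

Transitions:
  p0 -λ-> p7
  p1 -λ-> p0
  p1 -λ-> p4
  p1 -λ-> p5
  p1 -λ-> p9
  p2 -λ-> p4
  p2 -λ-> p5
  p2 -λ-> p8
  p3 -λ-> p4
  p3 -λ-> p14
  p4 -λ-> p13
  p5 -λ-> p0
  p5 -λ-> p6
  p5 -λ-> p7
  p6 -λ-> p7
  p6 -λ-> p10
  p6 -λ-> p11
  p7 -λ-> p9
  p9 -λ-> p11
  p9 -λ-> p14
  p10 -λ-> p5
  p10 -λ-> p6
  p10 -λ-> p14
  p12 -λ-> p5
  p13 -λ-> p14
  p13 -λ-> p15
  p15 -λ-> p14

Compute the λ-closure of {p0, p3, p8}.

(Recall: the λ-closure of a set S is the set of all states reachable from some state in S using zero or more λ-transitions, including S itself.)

Start with {p0, p3, p8}.
From p0 via λ: add p7.
From p3 via λ: add p4, p14.
From p4 via λ: add p13.
From p7 via λ: add p9.
From p9 via λ: add p11.
From p13 via λ: add p15.
No new states can be added; the closed set is {p0, p3, p4, p7, p8, p9, p11, p13, p14, p15}.

{p0, p3, p4, p7, p8, p9, p11, p13, p14, p15}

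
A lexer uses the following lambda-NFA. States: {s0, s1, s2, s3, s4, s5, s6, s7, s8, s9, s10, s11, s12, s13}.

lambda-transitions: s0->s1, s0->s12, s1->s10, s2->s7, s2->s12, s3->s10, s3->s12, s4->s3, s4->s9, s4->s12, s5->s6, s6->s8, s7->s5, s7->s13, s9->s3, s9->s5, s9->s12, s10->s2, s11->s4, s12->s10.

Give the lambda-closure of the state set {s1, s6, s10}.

{s1, s2, s5, s6, s7, s8, s10, s12, s13}

Start with {s1, s6, s10}.
From s6 via lambda: add s8.
From s10 via lambda: add s2.
From s2 via lambda: add s7, s12.
From s7 via lambda: add s5, s13.
No new states can be added; the closed set is {s1, s2, s5, s6, s7, s8, s10, s12, s13}.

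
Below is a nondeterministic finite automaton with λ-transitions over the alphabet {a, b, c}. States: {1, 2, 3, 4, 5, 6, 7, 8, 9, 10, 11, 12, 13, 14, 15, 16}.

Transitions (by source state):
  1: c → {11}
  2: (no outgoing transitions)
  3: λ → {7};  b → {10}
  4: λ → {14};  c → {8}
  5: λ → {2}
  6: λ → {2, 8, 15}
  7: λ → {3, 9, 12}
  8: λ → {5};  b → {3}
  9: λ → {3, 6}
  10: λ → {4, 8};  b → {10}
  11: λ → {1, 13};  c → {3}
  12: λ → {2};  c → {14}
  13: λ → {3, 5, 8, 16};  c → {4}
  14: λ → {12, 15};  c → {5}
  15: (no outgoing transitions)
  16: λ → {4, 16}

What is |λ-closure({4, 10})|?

Start with {4, 10}.
From 4 via λ: add 14.
From 10 via λ: add 8.
From 8 via λ: add 5.
From 14 via λ: add 12, 15.
From 5 via λ: add 2.
λ-closure = {2, 4, 5, 8, 10, 12, 14, 15}, which has 8 states.

8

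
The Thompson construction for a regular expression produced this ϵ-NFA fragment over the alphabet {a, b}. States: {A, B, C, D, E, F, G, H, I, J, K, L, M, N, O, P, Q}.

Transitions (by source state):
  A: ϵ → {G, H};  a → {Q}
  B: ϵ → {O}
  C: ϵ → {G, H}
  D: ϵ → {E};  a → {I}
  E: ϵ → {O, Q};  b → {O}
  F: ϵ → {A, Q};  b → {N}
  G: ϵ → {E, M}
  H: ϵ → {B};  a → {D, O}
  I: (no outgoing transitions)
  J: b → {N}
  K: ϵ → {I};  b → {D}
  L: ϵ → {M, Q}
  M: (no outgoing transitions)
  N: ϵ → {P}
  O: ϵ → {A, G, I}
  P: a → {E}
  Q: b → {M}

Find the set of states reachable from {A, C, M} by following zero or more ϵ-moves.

Start with {A, C, M}.
From A via ϵ: add G, H.
From G via ϵ: add E.
From H via ϵ: add B.
From B via ϵ: add O.
From E via ϵ: add Q.
From O via ϵ: add I.
No new states can be added; the closed set is {A, B, C, E, G, H, I, M, O, Q}.

{A, B, C, E, G, H, I, M, O, Q}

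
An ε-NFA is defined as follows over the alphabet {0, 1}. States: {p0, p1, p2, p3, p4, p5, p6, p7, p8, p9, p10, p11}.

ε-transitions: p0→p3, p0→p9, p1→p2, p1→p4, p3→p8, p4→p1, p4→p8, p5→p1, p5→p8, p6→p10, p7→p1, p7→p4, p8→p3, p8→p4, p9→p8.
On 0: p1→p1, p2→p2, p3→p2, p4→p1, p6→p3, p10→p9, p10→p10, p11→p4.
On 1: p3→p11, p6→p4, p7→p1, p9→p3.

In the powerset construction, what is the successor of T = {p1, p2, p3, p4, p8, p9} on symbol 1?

{p1, p2, p3, p4, p8, p11}

p3 on 1 → {p11}.
p9 on 1 → {p3}.
No 1-transition from p1, p2, p4, p8.
Union after reading 1: {p3, p11}.
Now take the ε-closure:
From p3 via ε: add p8.
From p8 via ε: add p4.
From p4 via ε: add p1.
From p1 via ε: add p2.
No new states can be added; the closed set is {p1, p2, p3, p4, p8, p11}.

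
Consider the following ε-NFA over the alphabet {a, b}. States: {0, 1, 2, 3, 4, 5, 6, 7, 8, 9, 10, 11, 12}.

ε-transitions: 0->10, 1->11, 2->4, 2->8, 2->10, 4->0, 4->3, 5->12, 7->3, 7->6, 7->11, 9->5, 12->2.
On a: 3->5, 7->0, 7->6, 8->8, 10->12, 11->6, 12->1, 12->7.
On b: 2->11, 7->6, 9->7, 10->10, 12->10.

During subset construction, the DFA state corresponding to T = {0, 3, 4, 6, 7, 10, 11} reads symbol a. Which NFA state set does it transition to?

{0, 2, 3, 4, 5, 6, 8, 10, 12}

3 on a → {5}.
7 on a → {0, 6}.
10 on a → {12}.
11 on a → {6}.
No a-transition from 0, 4, 6.
Union after reading a: {0, 5, 6, 12}.
Now take the ε-closure:
From 0 via ε: add 10.
From 12 via ε: add 2.
From 2 via ε: add 4, 8.
From 4 via ε: add 3.
No new states can be added; the closed set is {0, 2, 3, 4, 5, 6, 8, 10, 12}.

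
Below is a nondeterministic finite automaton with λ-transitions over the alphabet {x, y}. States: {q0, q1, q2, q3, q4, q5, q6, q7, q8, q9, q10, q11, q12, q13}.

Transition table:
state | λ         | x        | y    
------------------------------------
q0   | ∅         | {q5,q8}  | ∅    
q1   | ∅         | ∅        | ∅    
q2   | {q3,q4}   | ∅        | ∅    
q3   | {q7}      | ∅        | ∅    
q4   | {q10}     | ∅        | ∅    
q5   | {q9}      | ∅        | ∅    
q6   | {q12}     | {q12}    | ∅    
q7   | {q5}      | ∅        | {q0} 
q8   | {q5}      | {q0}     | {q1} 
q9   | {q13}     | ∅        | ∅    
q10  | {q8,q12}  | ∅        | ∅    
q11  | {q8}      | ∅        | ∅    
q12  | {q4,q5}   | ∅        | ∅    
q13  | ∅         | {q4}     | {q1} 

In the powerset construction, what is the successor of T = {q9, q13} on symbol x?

q13 on x → {q4}.
No x-transition from q9.
Union after reading x: {q4}.
Now take the λ-closure:
From q4 via λ: add q10.
From q10 via λ: add q8, q12.
From q8 via λ: add q5.
From q5 via λ: add q9.
From q9 via λ: add q13.
No new states can be added; the closed set is {q4, q5, q8, q9, q10, q12, q13}.

{q4, q5, q8, q9, q10, q12, q13}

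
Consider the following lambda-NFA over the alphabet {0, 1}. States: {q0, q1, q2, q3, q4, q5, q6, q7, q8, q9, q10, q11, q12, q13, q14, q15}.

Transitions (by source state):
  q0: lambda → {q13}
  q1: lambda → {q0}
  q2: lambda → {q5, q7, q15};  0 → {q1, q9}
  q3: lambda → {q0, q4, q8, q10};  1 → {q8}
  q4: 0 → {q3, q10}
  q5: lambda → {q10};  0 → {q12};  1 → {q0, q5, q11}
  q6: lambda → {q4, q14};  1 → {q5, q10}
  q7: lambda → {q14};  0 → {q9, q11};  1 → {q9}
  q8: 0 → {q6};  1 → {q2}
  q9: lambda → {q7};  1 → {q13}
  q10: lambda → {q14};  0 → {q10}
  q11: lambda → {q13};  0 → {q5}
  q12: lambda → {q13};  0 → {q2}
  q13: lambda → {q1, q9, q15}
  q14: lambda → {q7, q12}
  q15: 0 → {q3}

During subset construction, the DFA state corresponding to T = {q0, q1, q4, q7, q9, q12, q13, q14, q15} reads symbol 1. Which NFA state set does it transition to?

{q0, q1, q7, q9, q12, q13, q14, q15}

q7 on 1 → {q9}.
q9 on 1 → {q13}.
No 1-transition from q0, q1, q4, q12, q13, q14, q15.
Union after reading 1: {q9, q13}.
Now take the lambda-closure:
From q9 via lambda: add q7.
From q13 via lambda: add q1, q15.
From q1 via lambda: add q0.
From q7 via lambda: add q14.
From q14 via lambda: add q12.
No new states can be added; the closed set is {q0, q1, q7, q9, q12, q13, q14, q15}.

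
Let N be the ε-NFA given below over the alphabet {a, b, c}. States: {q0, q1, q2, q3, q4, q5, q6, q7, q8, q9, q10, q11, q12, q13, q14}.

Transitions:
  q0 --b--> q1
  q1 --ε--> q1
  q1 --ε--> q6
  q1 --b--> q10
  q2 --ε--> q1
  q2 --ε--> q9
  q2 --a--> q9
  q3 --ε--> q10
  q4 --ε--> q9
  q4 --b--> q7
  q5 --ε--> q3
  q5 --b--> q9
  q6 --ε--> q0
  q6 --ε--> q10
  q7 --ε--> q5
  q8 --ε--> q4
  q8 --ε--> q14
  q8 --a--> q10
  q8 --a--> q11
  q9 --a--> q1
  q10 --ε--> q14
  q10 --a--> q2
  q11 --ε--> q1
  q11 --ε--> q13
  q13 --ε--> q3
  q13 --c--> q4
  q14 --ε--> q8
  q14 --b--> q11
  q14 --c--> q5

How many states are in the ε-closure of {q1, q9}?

Start with {q1, q9}.
From q1 via ε: add q6.
From q6 via ε: add q0, q10.
From q10 via ε: add q14.
From q14 via ε: add q8.
From q8 via ε: add q4.
ε-closure = {q0, q1, q4, q6, q8, q9, q10, q14}, which has 8 states.

8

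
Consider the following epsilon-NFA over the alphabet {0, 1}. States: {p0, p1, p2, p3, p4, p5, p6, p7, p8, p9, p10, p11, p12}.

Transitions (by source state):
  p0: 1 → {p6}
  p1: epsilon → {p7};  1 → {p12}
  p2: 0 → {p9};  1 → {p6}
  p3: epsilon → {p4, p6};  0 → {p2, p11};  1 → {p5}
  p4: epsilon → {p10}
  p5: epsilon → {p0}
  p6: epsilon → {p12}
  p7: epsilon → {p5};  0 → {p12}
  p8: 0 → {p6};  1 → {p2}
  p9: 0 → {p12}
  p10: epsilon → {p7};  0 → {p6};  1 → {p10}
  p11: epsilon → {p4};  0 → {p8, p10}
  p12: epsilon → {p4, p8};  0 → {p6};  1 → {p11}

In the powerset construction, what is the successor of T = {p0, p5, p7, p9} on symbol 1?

{p0, p4, p5, p6, p7, p8, p10, p12}

p0 on 1 → {p6}.
No 1-transition from p5, p7, p9.
Union after reading 1: {p6}.
Now take the epsilon-closure:
From p6 via epsilon: add p12.
From p12 via epsilon: add p4, p8.
From p4 via epsilon: add p10.
From p10 via epsilon: add p7.
From p7 via epsilon: add p5.
From p5 via epsilon: add p0.
No new states can be added; the closed set is {p0, p4, p5, p6, p7, p8, p10, p12}.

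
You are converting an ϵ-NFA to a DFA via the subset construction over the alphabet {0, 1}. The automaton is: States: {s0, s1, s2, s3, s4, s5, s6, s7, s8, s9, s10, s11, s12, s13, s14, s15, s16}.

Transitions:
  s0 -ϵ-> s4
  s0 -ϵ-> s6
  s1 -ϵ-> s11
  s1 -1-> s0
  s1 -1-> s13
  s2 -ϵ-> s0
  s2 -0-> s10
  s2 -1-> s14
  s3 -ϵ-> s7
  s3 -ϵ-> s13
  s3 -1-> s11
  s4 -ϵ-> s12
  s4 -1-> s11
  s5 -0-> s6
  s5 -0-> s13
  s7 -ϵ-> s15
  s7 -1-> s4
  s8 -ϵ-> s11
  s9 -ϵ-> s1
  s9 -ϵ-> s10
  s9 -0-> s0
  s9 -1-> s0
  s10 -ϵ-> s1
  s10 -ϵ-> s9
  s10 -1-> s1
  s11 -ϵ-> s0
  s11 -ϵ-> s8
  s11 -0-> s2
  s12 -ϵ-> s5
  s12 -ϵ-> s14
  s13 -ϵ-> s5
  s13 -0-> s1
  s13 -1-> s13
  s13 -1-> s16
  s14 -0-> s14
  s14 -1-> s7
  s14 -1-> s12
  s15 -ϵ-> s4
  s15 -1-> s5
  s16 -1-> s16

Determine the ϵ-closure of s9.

Start with {s9}.
From s9 via ϵ: add s1, s10.
From s1 via ϵ: add s11.
From s11 via ϵ: add s0, s8.
From s0 via ϵ: add s4, s6.
From s4 via ϵ: add s12.
From s12 via ϵ: add s5, s14.
No new states can be added; the closed set is {s0, s1, s4, s5, s6, s8, s9, s10, s11, s12, s14}.

{s0, s1, s4, s5, s6, s8, s9, s10, s11, s12, s14}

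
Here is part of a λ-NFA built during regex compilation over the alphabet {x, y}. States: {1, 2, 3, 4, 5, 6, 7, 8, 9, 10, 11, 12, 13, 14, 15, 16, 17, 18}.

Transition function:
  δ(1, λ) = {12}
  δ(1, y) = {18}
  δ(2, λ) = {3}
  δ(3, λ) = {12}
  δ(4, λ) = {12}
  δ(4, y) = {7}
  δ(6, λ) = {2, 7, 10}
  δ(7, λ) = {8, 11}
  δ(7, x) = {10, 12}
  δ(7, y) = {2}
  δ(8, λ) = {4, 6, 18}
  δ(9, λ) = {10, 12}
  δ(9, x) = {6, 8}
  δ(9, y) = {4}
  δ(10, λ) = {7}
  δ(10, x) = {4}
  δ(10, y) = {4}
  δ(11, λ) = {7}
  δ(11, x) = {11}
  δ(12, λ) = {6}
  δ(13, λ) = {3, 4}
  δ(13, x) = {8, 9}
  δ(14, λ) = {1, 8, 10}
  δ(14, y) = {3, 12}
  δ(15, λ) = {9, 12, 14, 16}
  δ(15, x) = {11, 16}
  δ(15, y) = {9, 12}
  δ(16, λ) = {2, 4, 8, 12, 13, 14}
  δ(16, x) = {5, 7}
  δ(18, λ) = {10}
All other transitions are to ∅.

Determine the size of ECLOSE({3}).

10

Start with {3}.
From 3 via λ: add 12.
From 12 via λ: add 6.
From 6 via λ: add 2, 7, 10.
From 7 via λ: add 8, 11.
From 8 via λ: add 4, 18.
λ-closure = {2, 3, 4, 6, 7, 8, 10, 11, 12, 18}, which has 10 states.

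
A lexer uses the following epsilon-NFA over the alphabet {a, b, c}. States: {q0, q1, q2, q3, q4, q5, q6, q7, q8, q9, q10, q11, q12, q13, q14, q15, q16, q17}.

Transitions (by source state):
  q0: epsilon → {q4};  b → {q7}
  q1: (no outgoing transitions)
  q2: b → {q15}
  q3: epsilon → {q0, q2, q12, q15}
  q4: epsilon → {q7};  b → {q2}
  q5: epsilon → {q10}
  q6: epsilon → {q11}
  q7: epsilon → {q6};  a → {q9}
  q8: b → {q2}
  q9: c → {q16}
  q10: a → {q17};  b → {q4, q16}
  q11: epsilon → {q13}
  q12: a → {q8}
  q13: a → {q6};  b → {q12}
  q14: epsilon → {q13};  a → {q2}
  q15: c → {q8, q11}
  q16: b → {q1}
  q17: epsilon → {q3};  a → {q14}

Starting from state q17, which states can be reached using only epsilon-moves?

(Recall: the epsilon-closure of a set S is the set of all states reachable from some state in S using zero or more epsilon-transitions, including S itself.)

{q0, q2, q3, q4, q6, q7, q11, q12, q13, q15, q17}

Start with {q17}.
From q17 via epsilon: add q3.
From q3 via epsilon: add q0, q2, q12, q15.
From q0 via epsilon: add q4.
From q4 via epsilon: add q7.
From q7 via epsilon: add q6.
From q6 via epsilon: add q11.
From q11 via epsilon: add q13.
No new states can be added; the closed set is {q0, q2, q3, q4, q6, q7, q11, q12, q13, q15, q17}.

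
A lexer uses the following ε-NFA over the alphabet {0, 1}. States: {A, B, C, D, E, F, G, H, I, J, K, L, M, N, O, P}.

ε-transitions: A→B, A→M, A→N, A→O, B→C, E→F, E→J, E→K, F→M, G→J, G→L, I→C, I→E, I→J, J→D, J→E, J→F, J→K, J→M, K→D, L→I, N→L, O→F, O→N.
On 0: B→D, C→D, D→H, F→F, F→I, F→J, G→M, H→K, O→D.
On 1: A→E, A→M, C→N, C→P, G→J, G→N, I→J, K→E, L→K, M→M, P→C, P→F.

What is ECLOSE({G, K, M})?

Start with {G, K, M}.
From G via ε: add J, L.
From K via ε: add D.
From J via ε: add E, F.
From L via ε: add I.
From I via ε: add C.
No new states can be added; the closed set is {C, D, E, F, G, I, J, K, L, M}.

{C, D, E, F, G, I, J, K, L, M}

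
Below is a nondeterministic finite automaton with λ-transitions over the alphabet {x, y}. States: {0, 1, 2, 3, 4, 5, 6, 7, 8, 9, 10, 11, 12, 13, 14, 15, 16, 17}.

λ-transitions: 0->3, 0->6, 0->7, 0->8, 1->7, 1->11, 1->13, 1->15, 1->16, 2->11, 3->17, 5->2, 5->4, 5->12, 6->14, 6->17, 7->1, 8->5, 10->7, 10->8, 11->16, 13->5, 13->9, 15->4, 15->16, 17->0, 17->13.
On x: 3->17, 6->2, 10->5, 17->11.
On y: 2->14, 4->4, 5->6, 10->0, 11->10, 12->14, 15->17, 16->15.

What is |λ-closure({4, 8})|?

Start with {4, 8}.
From 8 via λ: add 5.
From 5 via λ: add 2, 12.
From 2 via λ: add 11.
From 11 via λ: add 16.
λ-closure = {2, 4, 5, 8, 11, 12, 16}, which has 7 states.

7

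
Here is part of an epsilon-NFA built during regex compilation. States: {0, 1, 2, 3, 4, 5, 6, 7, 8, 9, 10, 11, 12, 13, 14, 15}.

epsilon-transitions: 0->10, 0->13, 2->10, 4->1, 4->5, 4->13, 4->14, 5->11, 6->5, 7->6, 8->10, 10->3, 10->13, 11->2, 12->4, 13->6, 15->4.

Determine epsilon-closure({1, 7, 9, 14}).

Start with {1, 7, 9, 14}.
From 7 via epsilon: add 6.
From 6 via epsilon: add 5.
From 5 via epsilon: add 11.
From 11 via epsilon: add 2.
From 2 via epsilon: add 10.
From 10 via epsilon: add 3, 13.
No new states can be added; the closed set is {1, 2, 3, 5, 6, 7, 9, 10, 11, 13, 14}.

{1, 2, 3, 5, 6, 7, 9, 10, 11, 13, 14}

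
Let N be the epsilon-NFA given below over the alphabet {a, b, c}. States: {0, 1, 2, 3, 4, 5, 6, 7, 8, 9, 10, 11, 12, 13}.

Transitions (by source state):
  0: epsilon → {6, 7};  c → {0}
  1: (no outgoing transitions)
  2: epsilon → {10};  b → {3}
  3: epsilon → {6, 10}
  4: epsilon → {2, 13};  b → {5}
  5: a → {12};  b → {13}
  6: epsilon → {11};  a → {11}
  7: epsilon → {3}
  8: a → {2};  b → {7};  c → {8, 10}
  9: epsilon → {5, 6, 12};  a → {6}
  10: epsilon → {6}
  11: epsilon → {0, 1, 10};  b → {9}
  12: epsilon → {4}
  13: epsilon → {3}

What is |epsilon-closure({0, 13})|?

Start with {0, 13}.
From 0 via epsilon: add 6, 7.
From 13 via epsilon: add 3.
From 3 via epsilon: add 10.
From 6 via epsilon: add 11.
From 11 via epsilon: add 1.
epsilon-closure = {0, 1, 3, 6, 7, 10, 11, 13}, which has 8 states.

8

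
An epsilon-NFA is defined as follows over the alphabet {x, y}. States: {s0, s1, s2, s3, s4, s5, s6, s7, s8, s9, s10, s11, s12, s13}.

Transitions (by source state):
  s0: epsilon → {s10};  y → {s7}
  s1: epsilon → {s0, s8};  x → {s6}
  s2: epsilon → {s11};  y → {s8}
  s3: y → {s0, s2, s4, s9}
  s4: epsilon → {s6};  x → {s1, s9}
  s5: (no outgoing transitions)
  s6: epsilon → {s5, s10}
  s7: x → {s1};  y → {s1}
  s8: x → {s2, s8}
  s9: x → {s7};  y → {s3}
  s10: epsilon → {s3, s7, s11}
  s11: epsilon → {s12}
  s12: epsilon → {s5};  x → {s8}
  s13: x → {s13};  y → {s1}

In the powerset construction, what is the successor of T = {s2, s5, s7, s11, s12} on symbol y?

s2 on y → {s8}.
s7 on y → {s1}.
No y-transition from s5, s11, s12.
Union after reading y: {s1, s8}.
Now take the epsilon-closure:
From s1 via epsilon: add s0.
From s0 via epsilon: add s10.
From s10 via epsilon: add s3, s7, s11.
From s11 via epsilon: add s12.
From s12 via epsilon: add s5.
No new states can be added; the closed set is {s0, s1, s3, s5, s7, s8, s10, s11, s12}.

{s0, s1, s3, s5, s7, s8, s10, s11, s12}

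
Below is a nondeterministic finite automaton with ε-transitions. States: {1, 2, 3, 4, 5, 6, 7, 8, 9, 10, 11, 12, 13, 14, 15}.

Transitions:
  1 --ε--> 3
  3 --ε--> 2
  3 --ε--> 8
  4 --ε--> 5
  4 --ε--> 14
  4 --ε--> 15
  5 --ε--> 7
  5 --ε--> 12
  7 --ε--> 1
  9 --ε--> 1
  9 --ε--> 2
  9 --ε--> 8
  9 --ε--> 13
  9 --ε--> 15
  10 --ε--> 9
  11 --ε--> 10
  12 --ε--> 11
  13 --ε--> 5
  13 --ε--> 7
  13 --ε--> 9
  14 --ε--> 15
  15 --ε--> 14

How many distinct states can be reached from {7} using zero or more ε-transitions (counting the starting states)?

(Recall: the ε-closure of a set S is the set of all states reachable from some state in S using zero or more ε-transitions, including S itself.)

Start with {7}.
From 7 via ε: add 1.
From 1 via ε: add 3.
From 3 via ε: add 2, 8.
ε-closure = {1, 2, 3, 7, 8}, which has 5 states.

5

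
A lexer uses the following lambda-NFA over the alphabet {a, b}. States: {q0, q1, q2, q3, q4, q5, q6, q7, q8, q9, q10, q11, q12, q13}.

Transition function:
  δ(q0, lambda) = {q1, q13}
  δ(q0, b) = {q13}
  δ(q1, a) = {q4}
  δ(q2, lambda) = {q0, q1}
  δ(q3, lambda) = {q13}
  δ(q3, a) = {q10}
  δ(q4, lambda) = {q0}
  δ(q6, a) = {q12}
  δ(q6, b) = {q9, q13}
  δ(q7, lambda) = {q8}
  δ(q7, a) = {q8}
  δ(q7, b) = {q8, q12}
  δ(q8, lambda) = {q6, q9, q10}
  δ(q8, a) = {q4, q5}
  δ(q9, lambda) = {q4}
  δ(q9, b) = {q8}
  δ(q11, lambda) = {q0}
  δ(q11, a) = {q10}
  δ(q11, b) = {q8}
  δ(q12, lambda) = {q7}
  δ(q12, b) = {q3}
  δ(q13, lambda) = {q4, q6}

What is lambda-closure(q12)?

Start with {q12}.
From q12 via lambda: add q7.
From q7 via lambda: add q8.
From q8 via lambda: add q6, q9, q10.
From q9 via lambda: add q4.
From q4 via lambda: add q0.
From q0 via lambda: add q1, q13.
No new states can be added; the closed set is {q0, q1, q4, q6, q7, q8, q9, q10, q12, q13}.

{q0, q1, q4, q6, q7, q8, q9, q10, q12, q13}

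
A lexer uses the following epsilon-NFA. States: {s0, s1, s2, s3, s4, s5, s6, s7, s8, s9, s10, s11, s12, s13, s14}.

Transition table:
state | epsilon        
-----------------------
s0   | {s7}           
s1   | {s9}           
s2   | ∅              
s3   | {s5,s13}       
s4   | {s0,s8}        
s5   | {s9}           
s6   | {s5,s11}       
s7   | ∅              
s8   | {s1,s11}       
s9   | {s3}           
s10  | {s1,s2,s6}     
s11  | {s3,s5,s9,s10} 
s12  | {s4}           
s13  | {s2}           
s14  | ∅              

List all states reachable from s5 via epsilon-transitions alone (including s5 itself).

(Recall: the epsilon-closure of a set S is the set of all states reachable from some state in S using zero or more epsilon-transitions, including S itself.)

{s2, s3, s5, s9, s13}

Start with {s5}.
From s5 via epsilon: add s9.
From s9 via epsilon: add s3.
From s3 via epsilon: add s13.
From s13 via epsilon: add s2.
No new states can be added; the closed set is {s2, s3, s5, s9, s13}.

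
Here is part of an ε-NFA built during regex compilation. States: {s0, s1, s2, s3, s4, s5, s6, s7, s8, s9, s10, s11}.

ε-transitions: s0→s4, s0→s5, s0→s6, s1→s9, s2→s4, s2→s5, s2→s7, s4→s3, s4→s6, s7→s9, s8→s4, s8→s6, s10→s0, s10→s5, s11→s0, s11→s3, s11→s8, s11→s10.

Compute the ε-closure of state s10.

{s0, s3, s4, s5, s6, s10}

Start with {s10}.
From s10 via ε: add s0, s5.
From s0 via ε: add s4, s6.
From s4 via ε: add s3.
No new states can be added; the closed set is {s0, s3, s4, s5, s6, s10}.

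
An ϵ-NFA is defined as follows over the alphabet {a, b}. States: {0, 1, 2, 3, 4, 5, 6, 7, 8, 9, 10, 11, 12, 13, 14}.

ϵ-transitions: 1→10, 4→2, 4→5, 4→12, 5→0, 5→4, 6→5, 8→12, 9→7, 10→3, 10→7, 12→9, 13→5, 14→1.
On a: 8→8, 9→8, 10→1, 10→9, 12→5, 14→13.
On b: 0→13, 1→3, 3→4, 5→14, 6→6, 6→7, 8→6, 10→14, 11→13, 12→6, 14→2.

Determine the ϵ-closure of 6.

Start with {6}.
From 6 via ϵ: add 5.
From 5 via ϵ: add 0, 4.
From 4 via ϵ: add 2, 12.
From 12 via ϵ: add 9.
From 9 via ϵ: add 7.
No new states can be added; the closed set is {0, 2, 4, 5, 6, 7, 9, 12}.

{0, 2, 4, 5, 6, 7, 9, 12}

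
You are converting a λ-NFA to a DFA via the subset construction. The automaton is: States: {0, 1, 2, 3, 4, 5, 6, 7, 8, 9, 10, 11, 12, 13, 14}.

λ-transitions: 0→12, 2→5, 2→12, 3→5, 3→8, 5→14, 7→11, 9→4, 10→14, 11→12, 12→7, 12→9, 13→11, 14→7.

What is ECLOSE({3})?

{3, 4, 5, 7, 8, 9, 11, 12, 14}

Start with {3}.
From 3 via λ: add 5, 8.
From 5 via λ: add 14.
From 14 via λ: add 7.
From 7 via λ: add 11.
From 11 via λ: add 12.
From 12 via λ: add 9.
From 9 via λ: add 4.
No new states can be added; the closed set is {3, 4, 5, 7, 8, 9, 11, 12, 14}.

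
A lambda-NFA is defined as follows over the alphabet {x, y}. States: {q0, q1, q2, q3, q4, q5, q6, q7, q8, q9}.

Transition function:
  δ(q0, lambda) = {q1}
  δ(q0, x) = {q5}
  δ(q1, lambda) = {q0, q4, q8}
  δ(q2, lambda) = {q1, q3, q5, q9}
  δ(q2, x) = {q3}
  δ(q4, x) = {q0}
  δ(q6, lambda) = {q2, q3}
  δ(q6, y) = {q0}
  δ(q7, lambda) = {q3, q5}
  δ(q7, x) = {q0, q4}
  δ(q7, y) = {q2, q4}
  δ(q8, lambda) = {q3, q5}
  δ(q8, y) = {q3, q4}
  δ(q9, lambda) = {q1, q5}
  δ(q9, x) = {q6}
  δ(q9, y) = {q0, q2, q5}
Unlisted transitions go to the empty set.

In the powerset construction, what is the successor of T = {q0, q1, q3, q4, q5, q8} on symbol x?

q0 on x → {q5}.
q4 on x → {q0}.
No x-transition from q1, q3, q5, q8.
Union after reading x: {q0, q5}.
Now take the lambda-closure:
From q0 via lambda: add q1.
From q1 via lambda: add q4, q8.
From q8 via lambda: add q3.
No new states can be added; the closed set is {q0, q1, q3, q4, q5, q8}.

{q0, q1, q3, q4, q5, q8}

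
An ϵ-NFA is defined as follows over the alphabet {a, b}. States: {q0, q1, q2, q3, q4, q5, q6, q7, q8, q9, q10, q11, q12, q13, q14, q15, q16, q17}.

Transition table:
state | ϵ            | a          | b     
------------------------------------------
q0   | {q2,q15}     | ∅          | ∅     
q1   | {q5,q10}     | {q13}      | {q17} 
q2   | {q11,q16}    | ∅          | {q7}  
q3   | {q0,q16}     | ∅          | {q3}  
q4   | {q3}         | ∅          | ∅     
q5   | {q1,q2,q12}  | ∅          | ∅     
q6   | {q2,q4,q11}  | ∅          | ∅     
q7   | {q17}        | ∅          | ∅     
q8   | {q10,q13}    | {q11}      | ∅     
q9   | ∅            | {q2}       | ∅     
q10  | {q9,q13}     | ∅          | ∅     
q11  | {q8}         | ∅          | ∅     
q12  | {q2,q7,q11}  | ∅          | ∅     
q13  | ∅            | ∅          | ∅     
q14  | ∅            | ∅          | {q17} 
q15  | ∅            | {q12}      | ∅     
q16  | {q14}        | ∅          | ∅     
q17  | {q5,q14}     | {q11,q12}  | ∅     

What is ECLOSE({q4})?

{q0, q2, q3, q4, q8, q9, q10, q11, q13, q14, q15, q16}

Start with {q4}.
From q4 via ϵ: add q3.
From q3 via ϵ: add q0, q16.
From q0 via ϵ: add q2, q15.
From q16 via ϵ: add q14.
From q2 via ϵ: add q11.
From q11 via ϵ: add q8.
From q8 via ϵ: add q10, q13.
From q10 via ϵ: add q9.
No new states can be added; the closed set is {q0, q2, q3, q4, q8, q9, q10, q11, q13, q14, q15, q16}.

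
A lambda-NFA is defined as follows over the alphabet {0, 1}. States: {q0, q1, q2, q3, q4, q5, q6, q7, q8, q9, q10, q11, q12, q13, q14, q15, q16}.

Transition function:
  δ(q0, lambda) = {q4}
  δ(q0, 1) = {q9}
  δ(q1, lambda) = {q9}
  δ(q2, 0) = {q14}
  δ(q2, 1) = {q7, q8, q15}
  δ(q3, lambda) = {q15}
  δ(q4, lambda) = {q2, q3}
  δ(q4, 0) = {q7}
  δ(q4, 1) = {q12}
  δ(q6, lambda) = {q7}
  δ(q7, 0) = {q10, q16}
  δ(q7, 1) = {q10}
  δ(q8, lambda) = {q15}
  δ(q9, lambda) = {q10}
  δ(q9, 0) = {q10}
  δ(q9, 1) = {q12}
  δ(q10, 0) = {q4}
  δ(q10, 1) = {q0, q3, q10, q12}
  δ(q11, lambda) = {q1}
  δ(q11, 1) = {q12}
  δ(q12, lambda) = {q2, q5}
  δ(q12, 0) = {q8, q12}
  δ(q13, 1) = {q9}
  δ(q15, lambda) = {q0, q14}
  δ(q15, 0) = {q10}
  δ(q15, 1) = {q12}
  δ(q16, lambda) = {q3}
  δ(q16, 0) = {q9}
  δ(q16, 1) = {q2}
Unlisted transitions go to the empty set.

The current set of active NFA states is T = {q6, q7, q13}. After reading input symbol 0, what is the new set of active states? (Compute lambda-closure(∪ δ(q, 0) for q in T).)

q7 on 0 → {q10, q16}.
No 0-transition from q6, q13.
Union after reading 0: {q10, q16}.
Now take the lambda-closure:
From q16 via lambda: add q3.
From q3 via lambda: add q15.
From q15 via lambda: add q0, q14.
From q0 via lambda: add q4.
From q4 via lambda: add q2.
No new states can be added; the closed set is {q0, q2, q3, q4, q10, q14, q15, q16}.

{q0, q2, q3, q4, q10, q14, q15, q16}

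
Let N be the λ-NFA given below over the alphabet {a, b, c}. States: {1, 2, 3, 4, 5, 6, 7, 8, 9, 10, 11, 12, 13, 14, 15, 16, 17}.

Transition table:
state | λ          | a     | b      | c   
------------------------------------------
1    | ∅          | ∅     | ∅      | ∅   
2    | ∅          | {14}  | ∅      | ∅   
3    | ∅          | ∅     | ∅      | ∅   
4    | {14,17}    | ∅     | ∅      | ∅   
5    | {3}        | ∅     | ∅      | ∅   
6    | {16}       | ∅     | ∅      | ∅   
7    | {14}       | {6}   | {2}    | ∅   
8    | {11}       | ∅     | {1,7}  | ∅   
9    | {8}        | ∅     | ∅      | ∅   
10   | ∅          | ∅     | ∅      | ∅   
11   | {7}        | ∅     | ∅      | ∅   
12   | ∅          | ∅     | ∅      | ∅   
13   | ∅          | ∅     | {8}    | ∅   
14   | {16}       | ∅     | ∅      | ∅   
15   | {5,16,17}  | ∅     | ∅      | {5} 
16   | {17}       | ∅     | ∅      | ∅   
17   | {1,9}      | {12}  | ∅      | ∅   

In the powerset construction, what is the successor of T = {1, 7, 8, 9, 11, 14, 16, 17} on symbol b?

7 on b → {2}.
8 on b → {1, 7}.
No b-transition from 1, 9, 11, 14, 16, 17.
Union after reading b: {1, 2, 7}.
Now take the λ-closure:
From 7 via λ: add 14.
From 14 via λ: add 16.
From 16 via λ: add 17.
From 17 via λ: add 9.
From 9 via λ: add 8.
From 8 via λ: add 11.
No new states can be added; the closed set is {1, 2, 7, 8, 9, 11, 14, 16, 17}.

{1, 2, 7, 8, 9, 11, 14, 16, 17}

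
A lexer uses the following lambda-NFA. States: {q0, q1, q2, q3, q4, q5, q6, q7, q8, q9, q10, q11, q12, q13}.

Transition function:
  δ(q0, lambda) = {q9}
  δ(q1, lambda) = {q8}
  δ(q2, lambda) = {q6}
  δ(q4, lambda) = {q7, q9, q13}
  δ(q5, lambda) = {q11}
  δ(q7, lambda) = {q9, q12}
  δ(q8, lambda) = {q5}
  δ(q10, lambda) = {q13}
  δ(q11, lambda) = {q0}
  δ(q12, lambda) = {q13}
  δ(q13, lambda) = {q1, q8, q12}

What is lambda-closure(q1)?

{q0, q1, q5, q8, q9, q11}

Start with {q1}.
From q1 via lambda: add q8.
From q8 via lambda: add q5.
From q5 via lambda: add q11.
From q11 via lambda: add q0.
From q0 via lambda: add q9.
No new states can be added; the closed set is {q0, q1, q5, q8, q9, q11}.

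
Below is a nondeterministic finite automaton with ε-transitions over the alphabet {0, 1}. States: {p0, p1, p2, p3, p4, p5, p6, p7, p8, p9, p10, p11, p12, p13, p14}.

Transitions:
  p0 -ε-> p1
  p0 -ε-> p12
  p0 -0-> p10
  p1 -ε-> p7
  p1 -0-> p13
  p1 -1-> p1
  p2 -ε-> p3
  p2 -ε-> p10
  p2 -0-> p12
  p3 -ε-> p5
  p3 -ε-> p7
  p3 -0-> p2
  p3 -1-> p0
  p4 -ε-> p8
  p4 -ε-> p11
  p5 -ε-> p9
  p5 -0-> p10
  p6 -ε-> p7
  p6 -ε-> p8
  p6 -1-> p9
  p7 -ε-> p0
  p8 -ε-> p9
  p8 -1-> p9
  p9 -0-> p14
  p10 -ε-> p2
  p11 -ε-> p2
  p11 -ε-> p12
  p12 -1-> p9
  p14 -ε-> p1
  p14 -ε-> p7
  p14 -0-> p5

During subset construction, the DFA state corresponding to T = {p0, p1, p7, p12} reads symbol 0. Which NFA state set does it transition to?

p0 on 0 → {p10}.
p1 on 0 → {p13}.
No 0-transition from p7, p12.
Union after reading 0: {p10, p13}.
Now take the ε-closure:
From p10 via ε: add p2.
From p2 via ε: add p3.
From p3 via ε: add p5, p7.
From p5 via ε: add p9.
From p7 via ε: add p0.
From p0 via ε: add p1, p12.
No new states can be added; the closed set is {p0, p1, p2, p3, p5, p7, p9, p10, p12, p13}.

{p0, p1, p2, p3, p5, p7, p9, p10, p12, p13}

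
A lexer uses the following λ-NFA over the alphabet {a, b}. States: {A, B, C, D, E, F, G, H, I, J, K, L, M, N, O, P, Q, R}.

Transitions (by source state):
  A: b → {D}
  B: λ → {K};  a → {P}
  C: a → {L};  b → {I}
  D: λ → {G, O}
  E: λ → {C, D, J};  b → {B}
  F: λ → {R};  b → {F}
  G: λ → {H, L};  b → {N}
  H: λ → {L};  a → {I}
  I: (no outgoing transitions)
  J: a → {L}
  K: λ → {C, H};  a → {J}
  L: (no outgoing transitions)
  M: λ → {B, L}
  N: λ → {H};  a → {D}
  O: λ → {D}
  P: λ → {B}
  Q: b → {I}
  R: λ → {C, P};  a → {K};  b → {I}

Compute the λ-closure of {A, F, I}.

{A, B, C, F, H, I, K, L, P, R}

Start with {A, F, I}.
From F via λ: add R.
From R via λ: add C, P.
From P via λ: add B.
From B via λ: add K.
From K via λ: add H.
From H via λ: add L.
No new states can be added; the closed set is {A, B, C, F, H, I, K, L, P, R}.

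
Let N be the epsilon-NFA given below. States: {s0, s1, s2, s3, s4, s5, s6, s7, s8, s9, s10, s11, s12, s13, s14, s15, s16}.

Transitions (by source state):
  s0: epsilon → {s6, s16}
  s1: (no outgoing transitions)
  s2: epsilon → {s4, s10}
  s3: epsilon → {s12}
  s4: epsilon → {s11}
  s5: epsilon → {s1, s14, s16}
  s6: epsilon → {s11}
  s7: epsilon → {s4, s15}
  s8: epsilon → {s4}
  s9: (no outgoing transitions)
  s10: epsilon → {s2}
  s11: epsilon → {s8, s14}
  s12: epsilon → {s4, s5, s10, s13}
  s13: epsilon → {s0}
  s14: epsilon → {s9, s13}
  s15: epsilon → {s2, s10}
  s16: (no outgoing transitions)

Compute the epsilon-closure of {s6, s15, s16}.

{s0, s2, s4, s6, s8, s9, s10, s11, s13, s14, s15, s16}

Start with {s6, s15, s16}.
From s6 via epsilon: add s11.
From s15 via epsilon: add s2, s10.
From s2 via epsilon: add s4.
From s11 via epsilon: add s8, s14.
From s14 via epsilon: add s9, s13.
From s13 via epsilon: add s0.
No new states can be added; the closed set is {s0, s2, s4, s6, s8, s9, s10, s11, s13, s14, s15, s16}.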